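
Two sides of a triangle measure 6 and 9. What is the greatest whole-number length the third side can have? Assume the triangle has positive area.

14

The third side must be less than 6 + 9 = 15.
The largest integer below 15 is 14.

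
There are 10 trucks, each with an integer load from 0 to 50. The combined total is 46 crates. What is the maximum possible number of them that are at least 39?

1

If k of the values are ≥ 39, the total is ≥ 39k + 0(10 − k).
Setting 39k + 0(10 − k) ≤ 46 gives 39k ≤ 46, so k ≤ 1.
k = 1 is achieved by 1 value at 39 and 9 at 0, total 39; add 7 to one value (staying below 39) to reach 46.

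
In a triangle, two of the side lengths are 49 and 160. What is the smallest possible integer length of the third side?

The third side must exceed |49 − 160| = 111.
The smallest integer above 111 is 112.

112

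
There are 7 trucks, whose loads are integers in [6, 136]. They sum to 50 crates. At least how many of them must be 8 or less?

5

Each value above 8 is at least 9, contributing at least 9 − 6 = 3 above the floor 6.
The sum exceeds the floor total 42 by 8, so at most ⌊8/3⌋ = 2 exceed 8, and at least 5 are ≤ 8.
Exactly 5 works: 5 values at 6 and 2 at 9 total 48; raise one of the low values by 2 (still ≤ 8) to hit 50.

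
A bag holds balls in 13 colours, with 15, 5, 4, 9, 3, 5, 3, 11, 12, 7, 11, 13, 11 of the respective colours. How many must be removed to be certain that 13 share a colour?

In the worst case you take as many as possible of each colour without reaching 13: 12 + 5 + 4 + 9 + 3 + 5 + 3 + 11 + 12 + 7 + 11 + 12 + 11 = 105.
The next one must give 13 of some colour, so 105 + 1 = 106.

106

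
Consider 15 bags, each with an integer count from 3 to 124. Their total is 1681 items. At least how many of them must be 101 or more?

If only k of them are at least 101, the other 15 − k are at most 100, so the total is at most k·124 + (15 − k)·100.
This must reach 1681, so k·124 + (15 − k)·100 ≥ 1681, giving k ≥ 8.
Exactly 8 works: 8 values at 124 and 7 at 100 total 1692; lower one of the high values by 11 (still ≥ 101) to hit 1681.

8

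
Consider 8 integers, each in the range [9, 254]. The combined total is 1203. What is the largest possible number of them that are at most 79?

Each value at 79 or below falls at least 254 − 79 = 175 short of the ceiling 254.
The ceiling total is 8 × 254 = 2032, and we need 1203, so at most ⌊(2032 − 1203)/175⌋ = 4 can be that low.
k = 4 is achieved by 4 values at 79 and 4 at 254, total 1332; lower one of the 254's by 129 (still > 79) to reach 1203.

4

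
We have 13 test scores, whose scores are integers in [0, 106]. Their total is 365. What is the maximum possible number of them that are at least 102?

3

With k values at 102 or above and the rest at least 0, the sum is at least 0 + 102k.
Since the sum is 365, we need 102k ≤ 365, i.e. k ≤ 3.
k = 3 is achieved by 3 values at 102 and 10 at 0, total 306; add 59 to one value (staying below 102) to reach 365.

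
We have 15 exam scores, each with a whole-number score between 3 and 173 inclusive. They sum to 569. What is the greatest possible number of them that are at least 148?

Suppose k of them are at least 148. Those contribute at least 148 each and the other 15 − k at least 3 each.
So the total is at least 148k + 3(15 − k) = 45 + 145k. This must be ≤ 569, giving k ≤ 3.
k = 3 is achieved by 3 values at 148 and 12 at 3, total 480; add 89 to one value (staying below 148) to reach 569.

3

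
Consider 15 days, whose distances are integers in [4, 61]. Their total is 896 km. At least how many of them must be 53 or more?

13

If only k of them are at least 53, the other 15 − k are at most 52, so the total is at most k·61 + (15 − k)·52.
This must reach 896, so k·61 + (15 − k)·52 ≥ 896, giving k ≥ 13.
Exactly 13 works: 13 values at 61 and 2 at 52 total 897; lower one of the high values by 1 (still ≥ 53) to hit 896.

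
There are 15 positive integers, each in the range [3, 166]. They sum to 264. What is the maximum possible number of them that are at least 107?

If k of the values are ≥ 107, the total is ≥ 107k + 3(15 − k).
Setting 107k + 3(15 − k) ≤ 264 gives 104k ≤ 219, so k ≤ 2.
k = 2 is achieved by 2 values at 107 and 13 at 3, total 253; add 11 to one value (staying below 107) to reach 264.

2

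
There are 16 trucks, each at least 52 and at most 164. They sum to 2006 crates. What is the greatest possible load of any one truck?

164

Maximizing one value means minimizing the remaining 15.
The other 15 contribute at least 15 × 52 = 780, leaving at most 2006 − 780 = 1226.
But each truck is capped at 164, so the maximum is 164.
Achievable: one at 164 and the other 15 totalling 1842, which fits since 15 × 52 ≤ 1842 ≤ 15 × 164.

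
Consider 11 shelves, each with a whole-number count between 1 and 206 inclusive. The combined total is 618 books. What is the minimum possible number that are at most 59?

1

If only k of them are at most 59, the other 11 − k are at least 60, so the total is at least (11 − k)·60 + k·1.
This is ≤ 618, so (11 − k)·60 + 1k ≤ 618, which gives k ≥ 1.
Exactly 1 works: 1 value at 1 and 10 at 60 total 601; raise one of the low values by 17 (still ≤ 59) to hit 618.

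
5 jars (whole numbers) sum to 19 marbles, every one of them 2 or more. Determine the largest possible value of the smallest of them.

If every one of the 5 were at least 4, the total would be at least 5 × 4 = 20 > 19.
Equality holds with 1 value of 3 and 4 values of 4.

3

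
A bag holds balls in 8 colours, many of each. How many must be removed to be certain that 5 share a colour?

33

In the worst case you draw 4 of each of the 8 colours: 8 × 4 = 32.
One more forces 5 of some colour, so 32 + 1 = 33.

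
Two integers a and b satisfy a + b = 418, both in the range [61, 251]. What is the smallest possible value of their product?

41917

ab = a(418 − a) is concave in a, so over [167, 251] it is minimized at an endpoint.
The extreme feasible split is a = 167, b = 251, giving ab = 41917.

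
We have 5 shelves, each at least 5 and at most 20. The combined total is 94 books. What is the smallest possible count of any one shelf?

Minimizing one value means maximizing the remaining 4.
The other 4 contribute at most 4 × 20 = 80, leaving at least 94 − 80 = 14.
Since 14 ≥ 5, this is achievable: one at 14 and 4 at 20.

14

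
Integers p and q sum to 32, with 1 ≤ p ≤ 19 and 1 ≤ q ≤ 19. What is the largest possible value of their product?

256

pq = p(32 − p) is maximized when p is as near 32/2 as the bounds allow.
Taking p = 16 and q = 16 (both in [1, 19]) gives pq = 256.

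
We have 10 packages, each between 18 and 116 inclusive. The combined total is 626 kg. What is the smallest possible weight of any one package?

Minimizing one value means maximizing the remaining 9.
The other 9 can take up 9 × 116 = 1044 ≥ 626 − 18, so one package can sit at its floor of 18.
Achievable: one at 18 and the other 9 totalling 608, which fits since 9 × 18 ≤ 608 ≤ 9 × 116.

18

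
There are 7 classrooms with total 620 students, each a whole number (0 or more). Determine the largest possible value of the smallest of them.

88

The 7 values sum to 620, so their minimum is at most ⌊620/7⌋ = 88.
Taking 3 copies of 88 and 4 copies of 89 gives exactly 620, so 88 is attained.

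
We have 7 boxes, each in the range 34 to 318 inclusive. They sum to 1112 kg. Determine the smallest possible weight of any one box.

To make one box as small as possible, make the other 6 as large as possible.
The other 6 can take up 6 × 318 = 1908 ≥ 1112 − 34, so one box can sit at its floor of 34.
Achievable: one at 34 and the other 6 totalling 1078, which fits since 6 × 34 ≤ 1078 ≤ 6 × 318.

34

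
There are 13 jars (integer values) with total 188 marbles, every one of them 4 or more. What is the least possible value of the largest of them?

The average is 188/13 > 14, so not all 13 can be 14 or less; the largest is ≥ 15.
Taking 7 copies of 14 and 6 copies of 15 gives exactly 188, so 15 is attained.

15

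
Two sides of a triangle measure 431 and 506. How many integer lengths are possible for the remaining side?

The triangle inequality gives |431 − 506| < c < 431 + 506, i.e. 75 < c < 937.
So c can be any integer from 76 to 936: 861 values.

861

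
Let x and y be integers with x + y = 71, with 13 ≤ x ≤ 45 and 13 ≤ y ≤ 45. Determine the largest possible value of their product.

1260

For a fixed sum, the product xy is largest when x and y are as close as possible.
Taking x = 35 and y = 36 (both in [13, 45]) gives xy = 1260.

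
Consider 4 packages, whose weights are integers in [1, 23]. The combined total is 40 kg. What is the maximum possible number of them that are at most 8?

3

Each value at 8 or below falls at least 23 − 8 = 15 short of the ceiling 23.
The ceiling total is 4 × 23 = 92, and we need 40, so at most ⌊(92 − 40)/15⌋ = 3 can be that low.
k = 3 is achieved by 3 values at 8 and 1 at 23, total 47; lower one of the 23's by 7 (still > 8) to reach 40.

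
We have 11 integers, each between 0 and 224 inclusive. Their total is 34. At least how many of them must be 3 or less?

3

Each value above 3 is at least 4, contributing at least 4 − 0 = 4 above the floor 0.
The sum exceeds the floor total 0 by 34, so at most ⌊34/4⌋ = 8 exceed 3, and at least 3 are ≤ 3.
Exactly 3 works: 3 values at 0 and 8 at 4 total 32; raise one of the low values by 2 (still ≤ 3) to hit 34.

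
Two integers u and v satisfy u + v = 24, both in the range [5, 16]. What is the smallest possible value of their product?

128

For a fixed sum, uv is smallest when u and v are as far apart as possible.
At the endpoint u = 8, v = 24 − 8 = 16, so uv = 8 × 16 = 128.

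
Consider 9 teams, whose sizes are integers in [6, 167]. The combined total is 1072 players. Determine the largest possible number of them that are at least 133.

With k values at 133 or above and the rest at least 6, the sum is at least 54 + 127k.
Since the sum is 1072, we need 127k ≤ 1018, i.e. k ≤ 8.
k = 8 is achieved by 8 values at 133 and 1 at 6, total 1070; add 2 to one value (staying below 133) to reach 1072.

8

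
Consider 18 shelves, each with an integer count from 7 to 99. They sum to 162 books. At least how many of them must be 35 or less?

17

Each value above 35 is at least 36, contributing at least 36 − 7 = 29 above the floor 7.
The sum exceeds the floor total 126 by 36, so at most ⌊36/29⌋ = 1 exceed 35, and at least 17 are ≤ 35.
Exactly 17 works: 17 values at 7 and 1 at 36 total 155; raise one of the low values by 7 (still ≤ 35) to hit 162.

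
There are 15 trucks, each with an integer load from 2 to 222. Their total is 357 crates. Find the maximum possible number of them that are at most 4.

Suppose k of them are at most 4. Those contribute at most 4 each and the rest at most 222 each.
So the total is at most 4k + 222(15 − k) = 3330 − 218k. This must still be ≥ 357, so k ≤ 13.
k = 13 is achieved by 13 values at 4 and 2 at 222, total 496; lower one of the 222's by 139 (still > 4) to reach 357.

13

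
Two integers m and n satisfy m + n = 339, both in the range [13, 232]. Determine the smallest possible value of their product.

24824

Since m + n is fixed, pushing one of them to its bound minimizes the product.
The extreme feasible split is m = 107, n = 232, giving mn = 24824.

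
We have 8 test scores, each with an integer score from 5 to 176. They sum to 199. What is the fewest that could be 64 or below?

Let j be the number exceeding 64. Then the total is ≥ 65·j + 5·(8 − j) = 40 + 60j.
So 60j ≤ 159 and j ≤ 2; hence at least 8 − 2 = 6 are ≤ 64.
Exactly 6 works: 6 values at 5 and 2 at 65 total 160; raise one of the low values by 39 (still ≤ 64) to hit 199.

6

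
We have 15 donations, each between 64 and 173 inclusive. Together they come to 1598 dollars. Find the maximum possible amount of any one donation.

173

Maximizing one value means minimizing the remaining 14.
The other 14 contribute at least 14 × 64 = 896, leaving at most 1598 − 896 = 702.
But each donation is capped at 173, so the maximum is 173.
Achievable: one at 173 and the other 14 totalling 1425, which fits since 14 × 64 ≤ 1425 ≤ 14 × 173.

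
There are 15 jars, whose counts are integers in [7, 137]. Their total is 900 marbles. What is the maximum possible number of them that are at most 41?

Each value at 41 or below falls at least 137 − 41 = 96 short of the ceiling 137.
The ceiling total is 15 × 137 = 2055, and we need 900, so at most ⌊(2055 − 900)/96⌋ = 12 can be that low.
k = 12 is achieved by 12 values at 41 and 3 at 137, total 903; lower one of the 137's by 3 (still > 41) to reach 900.

12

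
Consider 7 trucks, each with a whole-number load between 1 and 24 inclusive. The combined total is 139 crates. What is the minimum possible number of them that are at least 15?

5

Suppose at most 7 − j of them reach 15; then j values are ≤ 14 and the rest ≤ 24.
The total is then ≤ 14·j + 24·(7 − j) = 168 − 10j. For this to be ≥ 139 we need j ≤ 2, so at least 7 − 2 = 5 must reach 15.
Exactly 5 works: 5 values at 24 and 2 at 14 total 148; lower one of the high values by 9 (still ≥ 15) to hit 139.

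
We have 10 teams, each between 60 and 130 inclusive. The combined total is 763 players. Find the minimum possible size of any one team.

60

To make one team as small as possible, make the other 9 as large as possible.
The other 9 can take up 9 × 130 = 1170 ≥ 763 − 60, so one team can sit at its floor of 60.
Achievable: one at 60 and the other 9 totalling 703, which fits since 9 × 60 ≤ 703 ≤ 9 × 130.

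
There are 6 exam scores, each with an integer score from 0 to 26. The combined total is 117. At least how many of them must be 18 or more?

2

If only k of them are at least 18, the other 6 − k are at most 17, so the total is at most k·26 + (6 − k)·17.
This must reach 117, so k·26 + (6 − k)·17 ≥ 117, giving k ≥ 2.
Exactly 2 works: 2 values at 26 and 4 at 17 total 120; lower one of the high values by 3 (still ≥ 18) to hit 117.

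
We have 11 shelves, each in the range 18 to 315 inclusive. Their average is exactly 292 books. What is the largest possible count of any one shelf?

315

To make one shelf as large as possible, make the other 10 as small as possible.
The total is 11 × 292 = 3212.
The other 10 contribute at least 10 × 18 = 180, leaving at most 3212 − 180 = 3032.
But each shelf is capped at 315, so the maximum is 315.
Achievable: one at 315 and the other 10 totalling 2897, which fits since 10 × 18 ≤ 2897 ≤ 10 × 315.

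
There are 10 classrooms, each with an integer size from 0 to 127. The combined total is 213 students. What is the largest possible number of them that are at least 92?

2

If k of the values are ≥ 92, the total is ≥ 92k + 0(10 − k).
Setting 92k + 0(10 − k) ≤ 213 gives 92k ≤ 213, so k ≤ 2.
k = 2 is achieved by 2 values at 92 and 8 at 0, total 184; add 29 to one value (staying below 92) to reach 213.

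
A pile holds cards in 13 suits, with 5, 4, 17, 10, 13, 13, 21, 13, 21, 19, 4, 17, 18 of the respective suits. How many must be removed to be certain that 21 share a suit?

In the worst case you take as many as possible of each suit without reaching 21: 5 + 4 + 17 + 10 + 13 + 13 + 20 + 13 + 20 + 19 + 4 + 17 + 18 = 173.
The next one must give 21 of some suit, so 173 + 1 = 174.

174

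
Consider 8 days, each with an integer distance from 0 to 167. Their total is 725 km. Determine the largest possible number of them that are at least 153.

Suppose k of them are at least 153. Those contribute at least 153 each and the other 8 − k at least 0 each.
So the total is at least 153k + 0(8 − k) = 0 + 153k. This must be ≤ 725, giving k ≤ 4.
k = 4 is achieved by 4 values at 153 and 4 at 0, total 612; add 113 to one value (staying below 153) to reach 725.

4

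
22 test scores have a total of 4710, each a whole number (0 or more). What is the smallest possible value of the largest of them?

215

The 22 values sum to 4710, so their maximum is at least ⌈4710/22⌉ = 215.
Equality holds with 2 values of 215 and 20 values of 214.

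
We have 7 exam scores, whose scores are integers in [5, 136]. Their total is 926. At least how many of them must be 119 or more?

6

Suppose at most 7 − j of them reach 119; then j values are ≤ 118 and the rest ≤ 136.
The total is then ≤ 118·j + 136·(7 − j) = 952 − 18j. For this to be ≥ 926 we need j ≤ 1, so at least 7 − 1 = 6 must reach 119.
Exactly 6 works: 6 values at 136 and 1 at 118 total 934; lower one of the high values by 8 (still ≥ 119) to hit 926.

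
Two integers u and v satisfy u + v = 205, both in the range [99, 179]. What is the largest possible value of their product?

10506

uv = u(205 − u) is maximized when u is as near 205/2 as the bounds allow.
Taking u = 102 and v = 103 (both in [99, 179]) gives uv = 10506.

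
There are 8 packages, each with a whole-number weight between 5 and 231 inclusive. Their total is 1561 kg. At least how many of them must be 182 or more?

Suppose at most 8 − j of them reach 182; then j values are ≤ 181 and the rest ≤ 231.
The total is then ≤ 181·j + 231·(8 − j) = 1848 − 50j. For this to be ≥ 1561 we need j ≤ 5, so at least 8 − 5 = 3 must reach 182.
Exactly 3 works: 3 values at 231 and 5 at 181 total 1598; lower one of the high values by 37 (still ≥ 182) to hit 1561.

3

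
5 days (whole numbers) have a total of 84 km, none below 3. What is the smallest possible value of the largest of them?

17

If every one of the 5 were at most 16, the total would be at most 5 × 16 = 80 < 84.
Taking 1 copy of 16 and 4 copies of 17 gives exactly 84, so 17 is attained.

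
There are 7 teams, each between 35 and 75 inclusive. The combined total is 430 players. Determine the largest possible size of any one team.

75

To make one team as large as possible, make the other 6 as small as possible.
The other 6 contribute at least 6 × 35 = 210, leaving at most 430 − 210 = 220.
But each team is capped at 75, so the maximum is 75.
Achievable: one at 75 and the other 6 totalling 355, which fits since 6 × 35 ≤ 355 ≤ 6 × 75.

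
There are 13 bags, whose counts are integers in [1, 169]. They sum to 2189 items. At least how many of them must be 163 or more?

12

Suppose at most 13 − j of them reach 163; then j values are ≤ 162 and the rest ≤ 169.
The total is then ≤ 162·j + 169·(13 − j) = 2197 − 7j. For this to be ≥ 2189 we need j ≤ 1, so at least 13 − 1 = 12 must reach 163.
Exactly 12 works: 12 values at 169 and 1 at 162 total 2190; lower one of the high values by 1 (still ≥ 163) to hit 2189.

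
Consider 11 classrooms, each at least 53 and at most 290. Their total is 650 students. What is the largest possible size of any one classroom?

120

To make one classroom as large as possible, make the other 10 as small as possible.
The other 10 contribute at least 10 × 53 = 530, leaving at most 650 − 530 = 120.
Since 120 ≤ 290, this is achievable: one at 120 and 10 at 53.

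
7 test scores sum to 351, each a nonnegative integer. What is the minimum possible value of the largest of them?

51

The average is 351/7 > 50, so not all 7 can be 50 or less; the largest is ≥ 51.
Achievable: 1 of them at 51 and 6 at 50 total 351.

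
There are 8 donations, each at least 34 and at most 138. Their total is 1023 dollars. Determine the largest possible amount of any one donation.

138

Maximizing one value means minimizing the remaining 7.
The other 7 contribute at least 7 × 34 = 238, leaving at most 1023 − 238 = 785.
But each donation is capped at 138, so the maximum is 138.
Achievable: one at 138 and the other 7 totalling 885, which fits since 7 × 34 ≤ 885 ≤ 7 × 138.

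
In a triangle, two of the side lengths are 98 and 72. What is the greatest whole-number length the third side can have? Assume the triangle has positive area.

The third side must be less than 98 + 72 = 170.
The largest integer below 170 is 169.

169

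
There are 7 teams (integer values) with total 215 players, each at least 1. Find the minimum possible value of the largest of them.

The average is 215/7 > 30, so not all 7 can be 30 or less; the largest is ≥ 31.
Equality holds with 5 values of 31 and 2 values of 30.

31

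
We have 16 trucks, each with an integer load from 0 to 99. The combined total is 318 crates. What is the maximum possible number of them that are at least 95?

If k of the values are ≥ 95, the total is ≥ 95k + 0(16 − k).
Setting 95k + 0(16 − k) ≤ 318 gives 95k ≤ 318, so k ≤ 3.
k = 3 is achieved by 3 values at 95 and 13 at 0, total 285; add 33 to one value (staying below 95) to reach 318.

3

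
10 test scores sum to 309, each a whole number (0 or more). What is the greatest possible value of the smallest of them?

30

The average is 309/10 < 31, so some value is ≤ 30.
Equality holds with 1 value of 30 and 9 values of 31.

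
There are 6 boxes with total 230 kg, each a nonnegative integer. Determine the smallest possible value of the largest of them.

Some value must be at least ⌈230/6⌉ = 39, since 6 × 38 = 228 < 230.
Achievable: 2 of them at 39 and 4 at 38 total 230.

39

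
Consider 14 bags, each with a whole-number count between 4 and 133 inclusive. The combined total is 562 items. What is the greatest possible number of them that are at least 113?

4

Suppose k of them are at least 113. Those contribute at least 113 each and the other 14 − k at least 4 each.
So the total is at least 113k + 4(14 − k) = 56 + 109k. This must be ≤ 562, giving k ≤ 4.
k = 4 is achieved by 4 values at 113 and 10 at 4, total 492; add 70 to one value (staying below 113) to reach 562.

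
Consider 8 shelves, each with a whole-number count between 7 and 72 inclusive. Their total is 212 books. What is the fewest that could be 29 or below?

If only k of them are at most 29, the other 8 − k are at least 30, so the total is at least (8 − k)·30 + k·7.
This is ≤ 212, so (8 − k)·30 + 7k ≤ 212, which gives k ≥ 2.
Exactly 2 works: 2 values at 7 and 6 at 30 total 194; raise one of the low values by 18 (still ≤ 29) to hit 212.

2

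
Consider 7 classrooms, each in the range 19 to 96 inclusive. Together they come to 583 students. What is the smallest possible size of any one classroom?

Minimizing one value means maximizing the remaining 6.
The other 6 can take up 6 × 96 = 576 ≥ 583 − 19, so one classroom can sit at its floor of 19.
Achievable: one at 19 and the other 6 totalling 564, which fits since 6 × 19 ≤ 564 ≤ 6 × 96.

19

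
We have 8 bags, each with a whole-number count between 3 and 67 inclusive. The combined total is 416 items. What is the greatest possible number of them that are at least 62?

If k of the values are ≥ 62, the total is ≥ 62k + 3(8 − k).
Setting 62k + 3(8 − k) ≤ 416 gives 59k ≤ 392, so k ≤ 6.
k = 6 is achieved by 6 values at 62 and 2 at 3, total 378; add 38 to one value (staying below 62) to reach 416.

6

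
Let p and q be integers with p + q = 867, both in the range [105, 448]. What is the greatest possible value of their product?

187922

pq = p(867 − p) is maximized when p is as near 867/2 as the bounds allow.
Taking p = 433 and q = 434 (both in [105, 448]) gives pq = 187922.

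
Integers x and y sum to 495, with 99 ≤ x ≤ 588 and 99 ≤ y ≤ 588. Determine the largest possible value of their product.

With x + y fixed, xy peaks when the two are closest together.
Taking x = 247 and y = 248 (both in [99, 588]) gives xy = 61256.

61256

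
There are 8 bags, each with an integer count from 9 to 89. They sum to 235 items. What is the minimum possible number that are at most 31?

If only k of them are at most 31, the other 8 − k are at least 32, so the total is at least (8 − k)·32 + k·9.
This is ≤ 235, so (8 − k)·32 + 9k ≤ 235, which gives k ≥ 1.
Exactly 1 works: 1 value at 9 and 7 at 32 total 233; raise one of the low values by 2 (still ≤ 31) to hit 235.

1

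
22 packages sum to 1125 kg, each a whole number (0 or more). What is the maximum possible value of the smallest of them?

If every one of the 22 were at least 52, the total would be at least 22 × 52 = 1144 > 1125.
Achievable: 19 of them at 51 and 3 at 52 total 1125.

51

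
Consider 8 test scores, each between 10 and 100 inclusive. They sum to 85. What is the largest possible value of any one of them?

15

To make one score as large as possible, make the other 7 as small as possible.
The other 7 contribute at least 7 × 10 = 70, leaving at most 85 − 70 = 15.
Since 15 ≤ 100, this is achievable: one at 15 and 7 at 10.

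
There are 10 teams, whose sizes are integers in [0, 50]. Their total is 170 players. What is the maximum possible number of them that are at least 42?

If k of the values are ≥ 42, the total is ≥ 42k + 0(10 − k).
Setting 42k + 0(10 − k) ≤ 170 gives 42k ≤ 170, so k ≤ 4.
k = 4 is achieved by 4 values at 42 and 6 at 0, total 168; add 2 to one value (staying below 42) to reach 170.

4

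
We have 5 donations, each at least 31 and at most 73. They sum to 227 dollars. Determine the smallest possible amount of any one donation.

Minimizing one value means maximizing the remaining 4.
The other 4 can take up 4 × 73 = 292 ≥ 227 − 31, so one donation can sit at its floor of 31.
Achievable: one at 31 and the other 4 totalling 196, which fits since 4 × 31 ≤ 196 ≤ 4 × 73.

31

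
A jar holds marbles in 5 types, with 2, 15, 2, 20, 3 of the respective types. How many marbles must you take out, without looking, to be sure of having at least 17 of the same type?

39

In the worst case you take as many as possible of each type without reaching 17: 2 + 15 + 2 + 16 + 3 = 38.
The next one must give 17 of some type, so 38 + 1 = 39.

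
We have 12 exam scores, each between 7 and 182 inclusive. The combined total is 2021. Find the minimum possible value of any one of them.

19

Minimizing one value means maximizing the remaining 11.
The other 11 contribute at most 11 × 182 = 2002, leaving at least 2021 − 2002 = 19.
Since 19 ≥ 7, this is achievable: one at 19 and 11 at 182.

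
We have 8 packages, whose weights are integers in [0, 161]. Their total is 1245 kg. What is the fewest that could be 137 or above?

Each value short of 137 is at most 136, costing at least 161 − 136 = 25 against the maximum total of 1288.
We can afford to lose at most 1288 − 1245 = 43, so at most ⌊43/25⌋ = 1 fall short, and at least 7 are ≥ 137.
Exactly 7 works: 7 values at 161 and 1 at 136 total 1263; lower one of the high values by 18 (still ≥ 137) to hit 1245.

7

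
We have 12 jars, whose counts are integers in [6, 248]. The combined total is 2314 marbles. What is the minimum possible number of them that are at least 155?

5

Each value short of 155 is at most 154, costing at least 248 − 154 = 94 against the maximum total of 2976.
We can afford to lose at most 2976 − 2314 = 662, so at most ⌊662/94⌋ = 7 fall short, and at least 5 are ≥ 155.
Exactly 5 works: 5 values at 248 and 7 at 154 total 2318; lower one of the high values by 4 (still ≥ 155) to hit 2314.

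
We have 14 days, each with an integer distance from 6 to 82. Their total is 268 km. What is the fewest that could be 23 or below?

If only k of them are at most 23, the other 14 − k are at least 24, so the total is at least (14 − k)·24 + k·6.
This is ≤ 268, so (14 − k)·24 + 6k ≤ 268, which gives k ≥ 4.
Exactly 4 works: 4 values at 6 and 10 at 24 total 264; raise one of the low values by 4 (still ≤ 23) to hit 268.

4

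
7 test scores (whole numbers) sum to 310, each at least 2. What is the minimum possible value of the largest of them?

45

The average is 310/7 > 44, so not all 7 can be 44 or less; the largest is ≥ 45.
Achievable: 2 of them at 45 and 5 at 44 total 310.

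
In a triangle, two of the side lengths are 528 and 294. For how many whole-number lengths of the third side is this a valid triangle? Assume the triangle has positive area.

The triangle inequality gives |528 − 294| < c < 528 + 294, i.e. 234 < c < 822.
So c can be any integer from 235 to 821: 587 values.

587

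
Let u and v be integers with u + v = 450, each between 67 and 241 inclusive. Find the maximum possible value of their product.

50625

uv = u(450 − u) is maximized when u is as near 450/2 as the bounds allow.
Taking u = 225 and v = 225 (both in [67, 241]) gives uv = 50625.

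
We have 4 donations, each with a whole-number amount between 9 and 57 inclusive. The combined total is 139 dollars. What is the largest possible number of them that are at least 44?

2

If k of the values are ≥ 44, the total is ≥ 44k + 9(4 − k).
Setting 44k + 9(4 − k) ≤ 139 gives 35k ≤ 103, so k ≤ 2.
k = 2 is achieved by 2 values at 44 and 2 at 9, total 106; add 33 to one value (staying below 44) to reach 139.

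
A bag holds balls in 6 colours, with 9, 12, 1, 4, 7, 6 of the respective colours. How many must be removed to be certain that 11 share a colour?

38

In the worst case you take as many as possible of each colour without reaching 11: 9 + 10 + 1 + 4 + 7 + 6 = 37.
The next one must give 11 of some colour, so 37 + 1 = 38.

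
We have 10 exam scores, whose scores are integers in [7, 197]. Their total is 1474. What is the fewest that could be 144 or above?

Each value short of 144 is at most 143, costing at least 197 − 143 = 54 against the maximum total of 1970.
We can afford to lose at most 1970 − 1474 = 496, so at most ⌊496/54⌋ = 9 fall short, and at least 1 are ≥ 144.
Exactly 1 works: 1 value at 197 and 9 at 143 total 1484; lower one of the high values by 10 (still ≥ 144) to hit 1474.

1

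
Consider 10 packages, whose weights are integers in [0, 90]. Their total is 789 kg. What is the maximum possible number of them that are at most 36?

Each value at 36 or below falls at least 90 − 36 = 54 short of the ceiling 90.
The ceiling total is 10 × 90 = 900, and we need 789, so at most ⌊(900 − 789)/54⌋ = 2 can be that low.
k = 2 is achieved by 2 values at 36 and 8 at 90, total 792; lower one of the 90's by 3 (still > 36) to reach 789.

2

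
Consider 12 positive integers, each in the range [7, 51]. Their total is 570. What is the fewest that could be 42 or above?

8

Each value short of 42 is at most 41, costing at least 51 − 41 = 10 against the maximum total of 612.
We can afford to lose at most 612 − 570 = 42, so at most ⌊42/10⌋ = 4 fall short, and at least 8 are ≥ 42.
Exactly 8 works: 8 values at 51 and 4 at 41 total 572; lower one of the high values by 2 (still ≥ 42) to hit 570.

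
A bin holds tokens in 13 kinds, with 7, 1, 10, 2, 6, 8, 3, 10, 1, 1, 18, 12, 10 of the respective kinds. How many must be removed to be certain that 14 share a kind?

In the worst case you take as many as possible of each kind without reaching 14: 7 + 1 + 10 + 2 + 6 + 8 + 3 + 10 + 1 + 1 + 13 + 12 + 10 = 84.
The next one must give 14 of some kind, so 84 + 1 = 85.

85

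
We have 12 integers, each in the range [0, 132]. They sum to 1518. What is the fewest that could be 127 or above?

1

Each value short of 127 is at most 126, costing at least 132 − 126 = 6 against the maximum total of 1584.
We can afford to lose at most 1584 − 1518 = 66, so at most ⌊66/6⌋ = 11 fall short, and at least 1 are ≥ 127.
Exactly 1 works: 1 value at 132 and 11 at 126 total 1518.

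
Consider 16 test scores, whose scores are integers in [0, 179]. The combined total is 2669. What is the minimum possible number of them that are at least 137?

12

Each value short of 137 is at most 136, costing at least 179 − 136 = 43 against the maximum total of 2864.
We can afford to lose at most 2864 − 2669 = 195, so at most ⌊195/43⌋ = 4 fall short, and at least 12 are ≥ 137.
Exactly 12 works: 12 values at 179 and 4 at 136 total 2692; lower one of the high values by 23 (still ≥ 137) to hit 2669.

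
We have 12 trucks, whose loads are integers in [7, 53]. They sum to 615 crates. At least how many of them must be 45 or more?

Each value short of 45 is at most 44, costing at least 53 − 44 = 9 against the maximum total of 636.
We can afford to lose at most 636 − 615 = 21, so at most ⌊21/9⌋ = 2 fall short, and at least 10 are ≥ 45.
Exactly 10 works: 10 values at 53 and 2 at 44 total 618; lower one of the high values by 3 (still ≥ 45) to hit 615.

10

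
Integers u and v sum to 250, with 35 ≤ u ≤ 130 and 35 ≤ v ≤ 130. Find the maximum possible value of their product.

15625

With u + v fixed, uv peaks when the two are closest together.
Taking u = 125 and v = 125 (both in [35, 130]) gives uv = 15625.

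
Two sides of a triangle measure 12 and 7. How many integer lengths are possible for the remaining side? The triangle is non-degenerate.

13

The triangle inequality gives |12 − 7| < c < 12 + 7, i.e. 5 < c < 19.
So c can be any integer from 6 to 18: 13 values.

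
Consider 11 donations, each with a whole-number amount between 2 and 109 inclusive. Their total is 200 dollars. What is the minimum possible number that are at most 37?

7

Each value above 37 is at least 38, contributing at least 38 − 2 = 36 above the floor 2.
The sum exceeds the floor total 22 by 178, so at most ⌊178/36⌋ = 4 exceed 37, and at least 7 are ≤ 37.
Exactly 7 works: 7 values at 2 and 4 at 38 total 166; raise one of the low values by 34 (still ≤ 37) to hit 200.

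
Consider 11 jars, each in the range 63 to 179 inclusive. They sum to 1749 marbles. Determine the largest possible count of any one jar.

179

To make one jar as large as possible, make the other 10 as small as possible.
The other 10 contribute at least 10 × 63 = 630, leaving at most 1749 − 630 = 1119.
But each jar is capped at 179, so the maximum is 179.
Achievable: one at 179 and the other 10 totalling 1570, which fits since 10 × 63 ≤ 1570 ≤ 10 × 179.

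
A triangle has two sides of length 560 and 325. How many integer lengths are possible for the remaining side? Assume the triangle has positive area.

649

The triangle inequality gives |560 − 325| < c < 560 + 325, i.e. 235 < c < 885.
So c can be any integer from 236 to 884: 649 values.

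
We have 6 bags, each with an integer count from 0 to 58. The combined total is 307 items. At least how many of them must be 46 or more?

3

Each value short of 46 is at most 45, costing at least 58 − 45 = 13 against the maximum total of 348.
We can afford to lose at most 348 − 307 = 41, so at most ⌊41/13⌋ = 3 fall short, and at least 3 are ≥ 46.
Exactly 3 works: 3 values at 58 and 3 at 45 total 309; lower one of the high values by 2 (still ≥ 46) to hit 307.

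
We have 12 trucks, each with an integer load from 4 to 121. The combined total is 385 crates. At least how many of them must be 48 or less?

If only k of them are at most 48, the other 12 − k are at least 49, so the total is at least (12 − k)·49 + k·4.
This is ≤ 385, so (12 − k)·49 + 4k ≤ 385, which gives k ≥ 5.
Exactly 5 works: 5 values at 4 and 7 at 49 total 363; raise one of the low values by 22 (still ≤ 48) to hit 385.

5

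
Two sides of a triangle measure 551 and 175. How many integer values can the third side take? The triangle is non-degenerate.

The triangle inequality gives |551 − 175| < c < 551 + 175, i.e. 376 < c < 726.
So c can be any integer from 377 to 725: 349 values.

349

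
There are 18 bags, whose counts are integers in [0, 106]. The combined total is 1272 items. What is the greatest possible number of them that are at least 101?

12

Suppose k of them are at least 101. Those contribute at least 101 each and the other 18 − k at least 0 each.
So the total is at least 101k + 0(18 − k) = 0 + 101k. This must be ≤ 1272, giving k ≤ 12.
k = 12 is achieved by 12 values at 101 and 6 at 0, total 1212; add 60 to one value (staying below 101) to reach 1272.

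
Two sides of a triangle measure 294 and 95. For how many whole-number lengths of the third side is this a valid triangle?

189

The triangle inequality gives |294 − 95| < c < 294 + 95, i.e. 199 < c < 389.
So c can be any integer from 200 to 388: 189 values.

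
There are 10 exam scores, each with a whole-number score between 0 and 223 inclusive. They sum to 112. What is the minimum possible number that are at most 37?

8

Let j be the number exceeding 37. Then the total is ≥ 38·j + 0·(10 − j) = 0 + 38j.
So 38j ≤ 112 and j ≤ 2; hence at least 10 − 2 = 8 are ≤ 37.
Exactly 8 works: 8 values at 0 and 2 at 38 total 76; raise one of the low values by 36 (still ≤ 37) to hit 112.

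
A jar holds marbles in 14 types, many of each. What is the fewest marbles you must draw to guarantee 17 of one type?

225

In the worst case you draw 16 of each of the 14 types: 14 × 16 = 224.
One more forces 17 of some type, so 224 + 1 = 225.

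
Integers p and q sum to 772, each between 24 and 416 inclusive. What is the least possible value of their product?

148096

pq = p(772 − p) is concave in p, so over [356, 416] it is minimized at an endpoint.
At the endpoint p = 356, q = 772 − 356 = 416, so pq = 356 × 416 = 148096.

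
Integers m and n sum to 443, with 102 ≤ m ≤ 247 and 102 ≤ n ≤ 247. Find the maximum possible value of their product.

49062

mn = m(443 − m) is maximized when m is as near 443/2 as the bounds allow.
Taking m = 221 and n = 222 (both in [102, 247]) gives mn = 49062.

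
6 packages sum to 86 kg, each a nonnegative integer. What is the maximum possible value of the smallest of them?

If every one of the 6 were at least 15, the total would be at least 6 × 15 = 90 > 86.
Achievable: 4 of them at 14 and 2 at 15 total 86.

14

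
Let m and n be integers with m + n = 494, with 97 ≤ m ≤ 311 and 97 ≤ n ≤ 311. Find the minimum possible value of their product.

56913

mn = m(494 − m) is concave in m, so over [183, 311] it is minimized at an endpoint.
At the endpoint m = 183, n = 494 − 183 = 311, so mn = 183 × 311 = 56913.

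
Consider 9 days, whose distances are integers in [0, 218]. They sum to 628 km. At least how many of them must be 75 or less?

1

Let j be the number exceeding 75. Then the total is ≥ 76·j + 0·(9 − j) = 0 + 76j.
So 76j ≤ 628 and j ≤ 8; hence at least 9 − 8 = 1 are ≤ 75.
Exactly 1 works: 1 value at 0 and 8 at 76 total 608; raise one of the low values by 20 (still ≤ 75) to hit 628.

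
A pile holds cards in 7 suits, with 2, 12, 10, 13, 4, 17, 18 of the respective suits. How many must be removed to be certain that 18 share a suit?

76

In the worst case you take as many as possible of each suit without reaching 18: 2 + 12 + 10 + 13 + 4 + 17 + 17 = 75.
The next one must give 18 of some suit, so 75 + 1 = 76.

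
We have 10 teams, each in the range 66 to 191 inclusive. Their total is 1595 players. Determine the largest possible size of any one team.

191

Maximizing one value means minimizing the remaining 9.
The other 9 contribute at least 9 × 66 = 594, leaving at most 1595 − 594 = 1001.
But each team is capped at 191, so the maximum is 191.
Achievable: one at 191 and the other 9 totalling 1404, which fits since 9 × 66 ≤ 1404 ≤ 9 × 191.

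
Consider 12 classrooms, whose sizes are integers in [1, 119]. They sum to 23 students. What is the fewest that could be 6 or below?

Each value above 6 is at least 7, contributing at least 7 − 1 = 6 above the floor 1.
The sum exceeds the floor total 12 by 11, so at most ⌊11/6⌋ = 1 exceed 6, and at least 11 are ≤ 6.
Exactly 11 works: 11 values at 1 and 1 at 7 total 18; raise one of the low values by 5 (still ≤ 6) to hit 23.

11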